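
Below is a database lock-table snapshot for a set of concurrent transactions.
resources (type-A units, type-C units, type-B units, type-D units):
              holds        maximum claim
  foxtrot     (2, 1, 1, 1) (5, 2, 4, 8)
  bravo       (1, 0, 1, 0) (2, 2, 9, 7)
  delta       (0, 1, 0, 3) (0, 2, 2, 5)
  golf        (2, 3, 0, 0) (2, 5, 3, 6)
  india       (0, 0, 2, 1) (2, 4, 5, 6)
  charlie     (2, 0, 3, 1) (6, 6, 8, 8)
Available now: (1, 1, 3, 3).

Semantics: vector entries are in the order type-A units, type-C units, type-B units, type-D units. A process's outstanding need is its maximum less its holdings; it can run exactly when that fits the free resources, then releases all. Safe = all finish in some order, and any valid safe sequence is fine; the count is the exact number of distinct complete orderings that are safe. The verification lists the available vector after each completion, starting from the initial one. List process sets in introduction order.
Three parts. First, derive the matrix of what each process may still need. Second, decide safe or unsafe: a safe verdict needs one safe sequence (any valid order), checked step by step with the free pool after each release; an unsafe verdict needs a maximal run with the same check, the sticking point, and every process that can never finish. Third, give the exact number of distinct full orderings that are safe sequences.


(1) Need matrix, components ordered type-A units, type-C units, type-B units, type-D units:
  foxtrot: (3, 1, 3, 7)
  bravo: (1, 2, 8, 7)
  delta: (0, 1, 2, 2)
  golf: (0, 2, 3, 6)
  india: (2, 4, 3, 5)
  charlie: (4, 6, 5, 7)
(2) SAFE. One safe sequence: delta, golf, india, foxtrot, charlie, bravo.
Key observation: the first exact fit in this order is delta — it needs (0, 1, 2, 2) with (1, 1, 3, 3) free, meeting a requested resource to the last unit.
Check, step by step:
  pool = (1, 1, 3, 3)
  delta: need (0, 1, 2, 2) fits (1, 1, 3, 3); releases (0, 1, 0, 3), pool now (1, 2, 3, 6)
  golf: need (0, 2, 3, 6) fits (1, 2, 3, 6); releases (2, 3, 0, 0), pool now (3, 5, 3, 6)
  india: need (2, 4, 3, 5) fits (3, 5, 3, 6); releases (0, 0, 2, 1), pool now (3, 5, 5, 7)
  foxtrot: need (3, 1, 3, 7) fits (3, 5, 5, 7); releases (2, 1, 1, 1), pool now (5, 6, 6, 8)
  charlie: need (4, 6, 5, 7) fits (5, 6, 6, 8); releases (2, 0, 3, 1), pool now (7, 6, 9, 9)
  bravo: need (1, 2, 8, 7) fits (7, 6, 9, 9); releases (1, 0, 1, 0), pool now (8, 6, 10, 9)
(3) Exactly 1 of the possible complete orderings is a safe sequence.


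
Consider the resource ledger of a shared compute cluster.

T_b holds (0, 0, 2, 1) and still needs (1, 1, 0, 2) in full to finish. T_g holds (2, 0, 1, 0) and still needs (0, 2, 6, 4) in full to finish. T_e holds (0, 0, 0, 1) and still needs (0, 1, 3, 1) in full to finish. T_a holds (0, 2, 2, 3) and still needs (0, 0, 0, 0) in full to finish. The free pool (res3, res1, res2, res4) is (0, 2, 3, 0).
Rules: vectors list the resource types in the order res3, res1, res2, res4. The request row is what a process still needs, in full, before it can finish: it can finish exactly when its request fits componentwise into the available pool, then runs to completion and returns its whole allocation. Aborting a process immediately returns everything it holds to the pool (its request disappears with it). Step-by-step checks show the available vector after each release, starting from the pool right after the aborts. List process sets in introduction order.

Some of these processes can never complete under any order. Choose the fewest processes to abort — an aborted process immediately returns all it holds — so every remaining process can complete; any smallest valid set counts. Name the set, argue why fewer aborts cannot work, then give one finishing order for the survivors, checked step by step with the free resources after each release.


The answer: abort T_b.
Key observation: T_g had no path to completion before; after the abort of T_b ((0, 0, 2, 1) returned), step 3 is where it fits.
No smaller set exists: with zero aborts the deadlock remains.
Survivors finish in the order: T_e, T_a, T_g. Walking it through (pool after the aborts first):
  pool = (0, 2, 5, 1)
  T_e needs (0, 1, 3, 1) <= (0, 2, 5, 1) -> finishes; pool += (0, 0, 0, 1) = (0, 2, 5, 2)
  T_a needs (0, 0, 0, 0) <= (0, 2, 5, 2) -> finishes; pool += (0, 2, 2, 3) = (0, 4, 7, 5)
  T_g needs (0, 2, 6, 4) <= (0, 4, 7, 5) -> finishes; pool += (2, 0, 1, 0) = (2, 4, 8, 5)


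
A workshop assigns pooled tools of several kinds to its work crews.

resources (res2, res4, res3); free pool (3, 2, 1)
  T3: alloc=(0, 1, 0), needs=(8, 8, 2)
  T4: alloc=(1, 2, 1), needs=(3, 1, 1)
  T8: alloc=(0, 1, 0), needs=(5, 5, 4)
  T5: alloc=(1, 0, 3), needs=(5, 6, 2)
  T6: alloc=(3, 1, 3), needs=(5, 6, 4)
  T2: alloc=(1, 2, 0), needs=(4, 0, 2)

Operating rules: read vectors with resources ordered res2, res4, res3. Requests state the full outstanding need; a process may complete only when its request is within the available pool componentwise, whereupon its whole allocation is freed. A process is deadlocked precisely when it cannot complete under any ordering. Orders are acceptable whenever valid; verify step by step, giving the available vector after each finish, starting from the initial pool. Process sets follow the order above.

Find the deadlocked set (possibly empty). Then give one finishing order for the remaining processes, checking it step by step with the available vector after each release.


No process is deadlocked.
Key observation: T4 leads a chain of completions in which each release enables another process.
One completion order for the rest: T4, T2, T5, T6, T8, T3. Check, step by step:
  pool = (3, 2, 1)
  T4 needs (3, 1, 1) <= (3, 2, 1) -> finishes; pool += (1, 2, 1) = (4, 4, 2)
  T2 needs (4, 0, 2) <= (4, 4, 2) -> finishes; pool += (1, 2, 0) = (5, 6, 2)
  T5 needs (5, 6, 2) <= (5, 6, 2) -> finishes; pool += (1, 0, 3) = (6, 6, 5)
  T6 needs (5, 6, 4) <= (6, 6, 5) -> finishes; pool += (3, 1, 3) = (9, 7, 8)
  T8 needs (5, 5, 4) <= (9, 7, 8) -> finishes; pool += (0, 1, 0) = (9, 8, 8)
  T3 needs (8, 8, 2) <= (9, 8, 8) -> finishes; pool += (0, 1, 0) = (9, 9, 8)


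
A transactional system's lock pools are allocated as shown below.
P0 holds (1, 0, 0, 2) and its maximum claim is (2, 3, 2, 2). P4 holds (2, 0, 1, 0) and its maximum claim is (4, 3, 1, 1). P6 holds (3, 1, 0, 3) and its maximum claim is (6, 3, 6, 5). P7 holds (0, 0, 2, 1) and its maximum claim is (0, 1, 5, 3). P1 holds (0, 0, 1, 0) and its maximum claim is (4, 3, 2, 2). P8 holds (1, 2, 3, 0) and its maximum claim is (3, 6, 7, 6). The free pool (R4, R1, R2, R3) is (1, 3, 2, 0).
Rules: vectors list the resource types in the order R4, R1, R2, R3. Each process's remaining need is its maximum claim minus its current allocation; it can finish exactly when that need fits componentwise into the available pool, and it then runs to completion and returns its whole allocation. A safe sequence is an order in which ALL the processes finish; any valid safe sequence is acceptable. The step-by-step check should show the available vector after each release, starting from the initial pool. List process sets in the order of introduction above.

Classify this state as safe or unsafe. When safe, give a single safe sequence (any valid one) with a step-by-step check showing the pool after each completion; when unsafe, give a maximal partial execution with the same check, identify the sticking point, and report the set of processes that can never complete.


SAFE, for example via the order P0, P4, P1, P7, P6, P8.
Key observation: the first exact fit in this order is P0 — it needs (1, 3, 2, 0) with (1, 3, 2, 0) free, meeting a requested resource to the last unit.
Step-by-step check:
  pool = (1, 3, 2, 0)
  P0: need (1, 3, 2, 0) fits (1, 3, 2, 0); releases (1, 0, 0, 2), pool now (2, 3, 2, 2)
  P4: need (2, 3, 0, 1) fits (2, 3, 2, 2); releases (2, 0, 1, 0), pool now (4, 3, 3, 2)
  P1: need (4, 3, 1, 2) fits (4, 3, 3, 2); releases (0, 0, 1, 0), pool now (4, 3, 4, 2)
  P7: need (0, 1, 3, 2) fits (4, 3, 4, 2); releases (0, 0, 2, 1), pool now (4, 3, 6, 3)
  P6: need (3, 2, 6, 2) fits (4, 3, 6, 3); releases (3, 1, 0, 3), pool now (7, 4, 6, 6)
  P8: need (2, 4, 4, 6) fits (7, 4, 6, 6); releases (1, 2, 3, 0), pool now (8, 6, 9, 6)


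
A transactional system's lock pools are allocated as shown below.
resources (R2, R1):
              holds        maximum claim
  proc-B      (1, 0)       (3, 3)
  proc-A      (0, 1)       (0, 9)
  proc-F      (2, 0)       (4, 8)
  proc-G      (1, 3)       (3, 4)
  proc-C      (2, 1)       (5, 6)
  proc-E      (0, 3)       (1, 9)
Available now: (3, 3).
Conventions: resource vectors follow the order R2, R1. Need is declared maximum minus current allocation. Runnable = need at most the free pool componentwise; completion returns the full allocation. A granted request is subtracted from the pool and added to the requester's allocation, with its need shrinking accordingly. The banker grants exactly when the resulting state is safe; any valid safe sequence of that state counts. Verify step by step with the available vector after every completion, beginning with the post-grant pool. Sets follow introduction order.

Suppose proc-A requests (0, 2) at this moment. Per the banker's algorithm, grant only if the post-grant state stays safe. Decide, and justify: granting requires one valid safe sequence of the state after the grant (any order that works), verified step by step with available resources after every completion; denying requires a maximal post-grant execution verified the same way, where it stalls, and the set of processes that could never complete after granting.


DENY: after the grant no complete ordering would exist.
Key observation: once proc-G, proc-B finish, the pool peaks at (5, 4) — and every remaining process still needs more R1 than that.
On the post-grant state, proc-G, proc-B is a maximal run — nothing extends it. Verifying each step:
  pool = (3, 1)
  run proc-G (needs (2, 1), free (3, 1)); after release of (1, 3) the pool is (4, 4)
  run proc-B (needs (2, 3), free (4, 4)); after release of (1, 0) the pool is (5, 4)
  proc-A still needs (0, 6) but only (5, 4) is free — short on R1
  proc-F still needs (2, 8) but only (5, 4) is free — short on R1
  proc-C still needs (3, 5) but only (5, 4) is free — short on R1
  proc-E still needs (1, 6) but only (5, 4) is free — short on R1
Processes that could never finish after the grant: proc-A, proc-F, proc-C and proc-E.


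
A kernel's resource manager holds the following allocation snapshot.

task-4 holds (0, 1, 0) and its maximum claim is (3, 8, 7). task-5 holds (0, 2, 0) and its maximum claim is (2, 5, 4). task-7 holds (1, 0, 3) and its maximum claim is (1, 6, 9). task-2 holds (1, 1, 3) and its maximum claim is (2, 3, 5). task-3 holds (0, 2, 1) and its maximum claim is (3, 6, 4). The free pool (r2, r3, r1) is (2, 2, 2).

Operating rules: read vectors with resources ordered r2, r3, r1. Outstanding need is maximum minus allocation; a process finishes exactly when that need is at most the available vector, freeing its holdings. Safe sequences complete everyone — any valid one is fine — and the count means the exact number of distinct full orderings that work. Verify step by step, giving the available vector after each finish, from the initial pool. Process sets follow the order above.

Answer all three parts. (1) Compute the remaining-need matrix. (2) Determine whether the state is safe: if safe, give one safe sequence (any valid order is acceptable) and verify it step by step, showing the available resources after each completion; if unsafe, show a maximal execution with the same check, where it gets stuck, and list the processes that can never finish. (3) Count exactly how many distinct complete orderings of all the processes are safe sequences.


(1) Remaining need (order r2, r3, r1):
  task-4: (3, 7, 7)
  task-5: (2, 3, 4)
  task-7: (0, 6, 6)
  task-2: (1, 2, 2)
  task-3: (3, 4, 3)
(2) The state is SAFE; one workable sequence: task-2, task-5, task-3, task-7, task-4.
Key observation: at task-2 the run first touches a limit — (1, 2, 2) against (2, 2, 2), exact on a resource it actually requests.
Walking it through:
  pool = (2, 2, 2)
  run task-2 (needs (1, 2, 2), free (2, 2, 2)); after release of (1, 1, 3) the pool is (3, 3, 5)
  run task-5 (needs (2, 3, 4), free (3, 3, 5)); after release of (0, 2, 0) the pool is (3, 5, 5)
  run task-3 (needs (3, 4, 3), free (3, 5, 5)); after release of (0, 2, 1) the pool is (3, 7, 6)
  run task-7 (needs (0, 6, 6), free (3, 7, 6)); after release of (1, 0, 3) the pool is (4, 7, 9)
  run task-4 (needs (3, 7, 7), free (4, 7, 9)); after release of (0, 1, 0) the pool is (4, 8, 9)
(3) Exactly 1 of the possible complete orderings is a safe sequence.


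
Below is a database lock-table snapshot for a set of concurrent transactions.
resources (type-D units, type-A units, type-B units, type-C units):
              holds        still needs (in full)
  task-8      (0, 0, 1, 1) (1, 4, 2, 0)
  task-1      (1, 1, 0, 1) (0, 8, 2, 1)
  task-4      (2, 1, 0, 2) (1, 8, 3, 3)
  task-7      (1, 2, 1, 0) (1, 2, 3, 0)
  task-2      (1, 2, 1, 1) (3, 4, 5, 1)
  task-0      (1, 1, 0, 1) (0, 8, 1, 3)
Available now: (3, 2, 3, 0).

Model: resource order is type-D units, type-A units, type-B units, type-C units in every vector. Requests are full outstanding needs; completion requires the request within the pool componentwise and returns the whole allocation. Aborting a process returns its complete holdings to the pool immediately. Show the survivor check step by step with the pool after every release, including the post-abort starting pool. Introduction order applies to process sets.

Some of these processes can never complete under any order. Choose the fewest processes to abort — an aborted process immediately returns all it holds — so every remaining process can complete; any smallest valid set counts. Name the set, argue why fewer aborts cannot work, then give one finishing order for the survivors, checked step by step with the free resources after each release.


The answer: abort task-4 and task-0.
Key observation: task-1 could never have finished before the abort; with (3, 2, 0, 3) returned by task-4 and task-0, it fits at step 4.
No one abort is enough; case by case: task-8 alone leaves task-1 blocked (short on type-A units); task-1 alone leaves task-4 blocked (short on type-A units); task-4 alone leaves task-1 blocked (short on type-A units); task-7 alone leaves task-1 blocked (short on type-A units); task-2 alone leaves task-1 blocked (short on type-A units); task-0 alone leaves task-1 blocked (short on type-A units).
Survivors finish in the order: task-8, task-7, task-2, task-1. Step-by-step check (pool after the aborts first):
  pool = (6, 4, 3, 3)
  task-8 needs (1, 4, 2, 0) <= (6, 4, 3, 3) -> finishes; pool += (0, 0, 1, 1) = (6, 4, 4, 4)
  task-7 needs (1, 2, 3, 0) <= (6, 4, 4, 4) -> finishes; pool += (1, 2, 1, 0) = (7, 6, 5, 4)
  task-2 needs (3, 4, 5, 1) <= (7, 6, 5, 4) -> finishes; pool += (1, 2, 1, 1) = (8, 8, 6, 5)
  task-1 needs (0, 8, 2, 1) <= (8, 8, 6, 5) -> finishes; pool += (1, 1, 0, 1) = (9, 9, 6, 6)


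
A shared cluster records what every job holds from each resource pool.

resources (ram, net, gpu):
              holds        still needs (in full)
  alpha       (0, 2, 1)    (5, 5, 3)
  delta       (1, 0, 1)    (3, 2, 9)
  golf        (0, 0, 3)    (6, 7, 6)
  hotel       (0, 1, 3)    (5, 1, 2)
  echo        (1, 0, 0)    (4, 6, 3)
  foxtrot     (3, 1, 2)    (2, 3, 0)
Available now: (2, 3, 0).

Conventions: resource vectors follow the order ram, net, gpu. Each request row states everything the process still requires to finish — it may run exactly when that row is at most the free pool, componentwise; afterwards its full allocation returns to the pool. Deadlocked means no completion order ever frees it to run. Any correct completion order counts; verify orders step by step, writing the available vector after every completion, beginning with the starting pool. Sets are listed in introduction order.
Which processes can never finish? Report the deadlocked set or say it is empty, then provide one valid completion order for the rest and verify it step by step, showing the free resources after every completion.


Nothing here is deadlocked.
Key observation: foxtrot can run right away; the returned allocation unlocks the remaining processes in turn.
A valid finishing order for the others: foxtrot, hotel, alpha, echo, golf, delta. Check, step by step:
  pool = (2, 3, 0)
  run foxtrot (needs (2, 3, 0), free (2, 3, 0)); after release of (3, 1, 2) the pool is (5, 4, 2)
  run hotel (needs (5, 1, 2), free (5, 4, 2)); after release of (0, 1, 3) the pool is (5, 5, 5)
  run alpha (needs (5, 5, 3), free (5, 5, 5)); after release of (0, 2, 1) the pool is (5, 7, 6)
  run echo (needs (4, 6, 3), free (5, 7, 6)); after release of (1, 0, 0) the pool is (6, 7, 6)
  run golf (needs (6, 7, 6), free (6, 7, 6)); after release of (0, 0, 3) the pool is (6, 7, 9)
  run delta (needs (3, 2, 9), free (6, 7, 9)); after release of (1, 0, 1) the pool is (7, 7, 10)


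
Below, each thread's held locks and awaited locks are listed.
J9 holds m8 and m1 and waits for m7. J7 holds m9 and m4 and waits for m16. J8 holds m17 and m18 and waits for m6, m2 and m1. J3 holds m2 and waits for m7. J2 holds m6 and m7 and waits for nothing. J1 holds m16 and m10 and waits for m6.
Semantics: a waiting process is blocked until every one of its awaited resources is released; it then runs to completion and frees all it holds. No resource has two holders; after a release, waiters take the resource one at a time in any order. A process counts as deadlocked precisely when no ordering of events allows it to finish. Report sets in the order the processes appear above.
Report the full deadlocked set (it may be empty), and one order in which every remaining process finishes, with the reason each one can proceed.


No process is deadlocked.
Key observation: there is no circular wait here — follow any chain and it reaches a process that is free to run now.
One completion order for the rest: J2, J3, J9, J8, J1, J7.
Walking it through:
  J2: no waits; runs immediately, freeing m6 and m7
  run J3 (all its waits — m7 — are resolved); releases m2
  run J9 (all its waits — m7 — are resolved); releases m8 and m1
  run J8 (all its waits — m6, m2 and m1 — are resolved); releases m17 and m18
  run J1 (all its waits — m6 — are resolved); releases m16 and m10
  run J7 (all its waits — m16 — are resolved); releases m9 and m4


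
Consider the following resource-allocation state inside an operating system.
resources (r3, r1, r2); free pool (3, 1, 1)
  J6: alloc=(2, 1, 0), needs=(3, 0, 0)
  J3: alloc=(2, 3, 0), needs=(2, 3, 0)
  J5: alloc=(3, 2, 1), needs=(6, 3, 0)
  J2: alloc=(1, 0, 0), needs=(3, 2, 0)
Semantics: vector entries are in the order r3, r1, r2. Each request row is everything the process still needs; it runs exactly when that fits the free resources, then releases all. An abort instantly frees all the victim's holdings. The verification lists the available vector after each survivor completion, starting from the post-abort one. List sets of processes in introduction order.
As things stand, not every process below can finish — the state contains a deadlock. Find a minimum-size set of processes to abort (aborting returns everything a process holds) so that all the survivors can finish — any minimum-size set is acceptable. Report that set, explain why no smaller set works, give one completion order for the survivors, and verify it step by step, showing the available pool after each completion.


Abort J5.
Key observation: before aborting J5, J3 was permanently blocked — no order could ever run it; afterwards it completes at step 2.
Minimality: the empty abort set fails — the state is deadlocked as it stands.
Survivors finish in the order: J6, J3, J2. Step-by-step check (pool after the aborts first):
  pool = (6, 3, 2)
  run J6 (needs (3, 0, 0), free (6, 3, 2)); after release of (2, 1, 0) the pool is (8, 4, 2)
  run J3 (needs (2, 3, 0), free (8, 4, 2)); after release of (2, 3, 0) the pool is (10, 7, 2)
  run J2 (needs (3, 2, 0), free (10, 7, 2)); after release of (1, 0, 0) the pool is (11, 7, 2)


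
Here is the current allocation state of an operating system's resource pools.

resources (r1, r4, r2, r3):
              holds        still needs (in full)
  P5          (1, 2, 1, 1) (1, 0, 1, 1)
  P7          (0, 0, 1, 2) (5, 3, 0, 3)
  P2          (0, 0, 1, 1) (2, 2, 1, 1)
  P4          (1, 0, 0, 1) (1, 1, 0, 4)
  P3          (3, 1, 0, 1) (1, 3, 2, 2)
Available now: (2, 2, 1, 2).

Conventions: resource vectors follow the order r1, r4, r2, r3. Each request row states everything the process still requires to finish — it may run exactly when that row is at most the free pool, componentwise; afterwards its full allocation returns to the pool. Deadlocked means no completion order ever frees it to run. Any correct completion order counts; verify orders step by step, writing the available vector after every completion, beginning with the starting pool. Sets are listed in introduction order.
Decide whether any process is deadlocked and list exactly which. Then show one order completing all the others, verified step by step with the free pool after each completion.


Nothing here is deadlocked.
Key observation: P5 leads a chain of completions in which each release enables another process.
The rest can finish in the order P5, P3, P2, P7, P4. Verifying each step:
  pool = (2, 2, 1, 2)
  P5: need (1, 0, 1, 1) fits (2, 2, 1, 2); releases (1, 2, 1, 1), pool now (3, 4, 2, 3)
  P3: need (1, 3, 2, 2) fits (3, 4, 2, 3); releases (3, 1, 0, 1), pool now (6, 5, 2, 4)
  P2: need (2, 2, 1, 1) fits (6, 5, 2, 4); releases (0, 0, 1, 1), pool now (6, 5, 3, 5)
  P7: need (5, 3, 0, 3) fits (6, 5, 3, 5); releases (0, 0, 1, 2), pool now (6, 5, 4, 7)
  P4: need (1, 1, 0, 4) fits (6, 5, 4, 7); releases (1, 0, 0, 1), pool now (7, 5, 4, 8)


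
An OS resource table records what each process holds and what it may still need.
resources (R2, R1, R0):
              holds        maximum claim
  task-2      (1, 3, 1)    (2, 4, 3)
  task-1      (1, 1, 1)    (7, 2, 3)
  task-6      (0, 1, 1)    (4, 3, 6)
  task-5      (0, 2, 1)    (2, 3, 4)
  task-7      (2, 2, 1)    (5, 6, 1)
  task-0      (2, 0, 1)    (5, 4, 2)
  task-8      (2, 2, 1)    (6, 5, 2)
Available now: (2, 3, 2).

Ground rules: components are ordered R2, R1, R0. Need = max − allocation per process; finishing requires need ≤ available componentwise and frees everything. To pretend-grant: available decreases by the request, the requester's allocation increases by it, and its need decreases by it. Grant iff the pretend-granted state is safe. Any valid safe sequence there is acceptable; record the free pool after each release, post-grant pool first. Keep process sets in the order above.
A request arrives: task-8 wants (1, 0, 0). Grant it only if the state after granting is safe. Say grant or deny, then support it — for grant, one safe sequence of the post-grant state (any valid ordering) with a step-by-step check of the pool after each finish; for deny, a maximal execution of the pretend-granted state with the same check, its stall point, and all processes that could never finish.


DENY: after the grant no complete ordering would exist.
Key observation: the pool after task-2, task-5 is (2, 8, 4); every surviving request exceeds it in R2, so progress ends there.
On the post-grant state, task-2, task-5 is a maximal run — nothing extends it. Walking it through:
  pool = (1, 3, 2)
  run task-2 (needs (1, 1, 2), free (1, 3, 2)); after release of (1, 3, 1) the pool is (2, 6, 3)
  run task-5 (needs (2, 1, 3), free (2, 6, 3)); after release of (0, 2, 1) the pool is (2, 8, 4)
  blocked: task-1 wants (6, 1, 2), pool (2, 8, 4) — not enough R2
  blocked: task-6 wants (4, 2, 5), pool (2, 8, 4) — not enough R2 and R0
  blocked: task-7 wants (3, 4, 0), pool (2, 8, 4) — not enough R2
  blocked: task-0 wants (3, 4, 1), pool (2, 8, 4) — not enough R2
  blocked: task-8 wants (3, 3, 1), pool (2, 8, 4) — not enough R2
Processes that could never finish after the grant: task-1, task-6, task-7, task-0 and task-8.


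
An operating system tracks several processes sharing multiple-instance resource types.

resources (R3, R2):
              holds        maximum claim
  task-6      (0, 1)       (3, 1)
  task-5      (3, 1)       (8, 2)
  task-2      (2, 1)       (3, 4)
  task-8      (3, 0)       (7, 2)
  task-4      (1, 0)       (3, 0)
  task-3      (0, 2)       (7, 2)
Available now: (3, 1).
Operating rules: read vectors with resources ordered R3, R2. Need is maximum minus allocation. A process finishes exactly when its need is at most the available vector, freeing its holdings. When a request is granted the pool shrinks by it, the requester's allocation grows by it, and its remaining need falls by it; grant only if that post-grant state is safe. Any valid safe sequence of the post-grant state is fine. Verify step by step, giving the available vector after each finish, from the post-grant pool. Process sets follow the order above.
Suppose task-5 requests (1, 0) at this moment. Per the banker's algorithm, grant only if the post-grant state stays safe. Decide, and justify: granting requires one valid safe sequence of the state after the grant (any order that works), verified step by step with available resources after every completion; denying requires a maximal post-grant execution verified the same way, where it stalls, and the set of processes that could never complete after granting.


DENY: after the grant no complete ordering would exist.
Key observation: after task-4, task-6 the pool peaks at (3, 2), and each blocked process is short somewhere: task-5 on R3; task-2 on R2; task-8 on R3; task-3 on R3.
Pretend the grant happened; the run task-4, task-6 goes as far as possible. Verifying each step:
  pool = (2, 1)
  task-4 needs (2, 0) <= (2, 1) -> finishes; pool += (1, 0) = (3, 1)
  task-6 needs (3, 0) <= (3, 1) -> finishes; pool += (0, 1) = (3, 2)
  task-5 cannot run: need (4, 1) vs free (3, 2) (insufficient R3)
  task-2 cannot run: need (1, 3) vs free (3, 2) (insufficient R2)
  task-8 cannot run: need (4, 2) vs free (3, 2) (insufficient R3)
  task-3 cannot run: need (7, 0) vs free (3, 2) (insufficient R3)
Had the request been granted, task-5, task-2, task-8 and task-3 could never finish.


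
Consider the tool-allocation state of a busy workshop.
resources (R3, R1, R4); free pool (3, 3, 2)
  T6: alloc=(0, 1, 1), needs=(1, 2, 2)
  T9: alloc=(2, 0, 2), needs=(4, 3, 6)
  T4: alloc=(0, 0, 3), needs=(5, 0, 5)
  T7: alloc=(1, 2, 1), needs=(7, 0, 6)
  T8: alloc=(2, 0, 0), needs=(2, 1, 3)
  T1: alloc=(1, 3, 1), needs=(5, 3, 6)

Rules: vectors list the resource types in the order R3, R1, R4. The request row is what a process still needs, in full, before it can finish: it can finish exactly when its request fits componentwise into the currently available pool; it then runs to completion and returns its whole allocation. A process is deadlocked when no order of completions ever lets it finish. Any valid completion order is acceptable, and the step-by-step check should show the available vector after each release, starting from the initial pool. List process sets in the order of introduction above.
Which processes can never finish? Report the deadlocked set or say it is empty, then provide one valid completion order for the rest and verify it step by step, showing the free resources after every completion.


Deadlocked set: T9, T4, T7 and T1.
Key observation: no order helps: past T6, T8, the free pool tops out at (5, 4, 3), below what each blocked process needs in R4.
One completion order for the rest: T6, T8. Verifying each step:
  pool = (3, 3, 2)
  run T6 (needs (1, 2, 2), free (3, 3, 2)); after release of (0, 1, 1) the pool is (3, 4, 3)
  run T8 (needs (2, 1, 3), free (3, 4, 3)); after release of (2, 0, 0) the pool is (5, 4, 3)
None of the blocked processes ever fits:
  T9 still needs (4, 3, 6) but only (5, 4, 3) is free — short on R4
  T4 still needs (5, 0, 5) but only (5, 4, 3) is free — short on R4
  T7 still needs (7, 0, 6) but only (5, 4, 3) is free — short on R3 and R4
  T1 still needs (5, 3, 6) but only (5, 4, 3) is free — short on R4


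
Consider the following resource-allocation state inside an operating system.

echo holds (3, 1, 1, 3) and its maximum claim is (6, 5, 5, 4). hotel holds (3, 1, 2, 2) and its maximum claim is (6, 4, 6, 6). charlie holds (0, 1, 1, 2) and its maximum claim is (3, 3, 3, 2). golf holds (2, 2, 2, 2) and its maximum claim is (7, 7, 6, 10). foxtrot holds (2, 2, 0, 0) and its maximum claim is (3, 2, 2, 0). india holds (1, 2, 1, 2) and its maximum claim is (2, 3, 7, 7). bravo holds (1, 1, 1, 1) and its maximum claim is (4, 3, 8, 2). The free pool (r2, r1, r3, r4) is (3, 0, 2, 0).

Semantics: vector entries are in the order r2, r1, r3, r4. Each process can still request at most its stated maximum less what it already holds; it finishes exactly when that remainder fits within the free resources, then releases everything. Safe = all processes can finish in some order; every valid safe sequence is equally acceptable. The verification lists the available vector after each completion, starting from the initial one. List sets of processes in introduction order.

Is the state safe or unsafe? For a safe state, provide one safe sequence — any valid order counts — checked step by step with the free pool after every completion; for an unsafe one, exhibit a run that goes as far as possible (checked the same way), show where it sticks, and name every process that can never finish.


The state is UNSAFE.
Key observation: after foxtrot, charlie complete, (5, 3, 3, 2) is the best the pool ever gets, yet each leftover process wants more r3.
A maximal execution: foxtrot, charlie — then nothing else fits. Step-by-step check:
  pool = (3, 0, 2, 0)
  foxtrot needs (1, 0, 2, 0) <= (3, 0, 2, 0) -> finishes; pool += (2, 2, 0, 0) = (5, 2, 2, 0)
  charlie needs (3, 2, 2, 0) <= (5, 2, 2, 0) -> finishes; pool += (0, 1, 1, 2) = (5, 3, 3, 2)
  blocked: echo wants (3, 4, 4, 1), pool (5, 3, 3, 2) — not enough r1 and r3
  blocked: hotel wants (3, 3, 4, 4), pool (5, 3, 3, 2) — not enough r3 and r4
  blocked: golf wants (5, 5, 4, 8), pool (5, 3, 3, 2) — not enough r1, r3 and r4
  blocked: india wants (1, 1, 6, 5), pool (5, 3, 3, 2) — not enough r3 and r4
  blocked: bravo wants (3, 2, 7, 1), pool (5, 3, 3, 2) — not enough r3
Processes that can never finish: echo, hotel, golf, india and bravo.


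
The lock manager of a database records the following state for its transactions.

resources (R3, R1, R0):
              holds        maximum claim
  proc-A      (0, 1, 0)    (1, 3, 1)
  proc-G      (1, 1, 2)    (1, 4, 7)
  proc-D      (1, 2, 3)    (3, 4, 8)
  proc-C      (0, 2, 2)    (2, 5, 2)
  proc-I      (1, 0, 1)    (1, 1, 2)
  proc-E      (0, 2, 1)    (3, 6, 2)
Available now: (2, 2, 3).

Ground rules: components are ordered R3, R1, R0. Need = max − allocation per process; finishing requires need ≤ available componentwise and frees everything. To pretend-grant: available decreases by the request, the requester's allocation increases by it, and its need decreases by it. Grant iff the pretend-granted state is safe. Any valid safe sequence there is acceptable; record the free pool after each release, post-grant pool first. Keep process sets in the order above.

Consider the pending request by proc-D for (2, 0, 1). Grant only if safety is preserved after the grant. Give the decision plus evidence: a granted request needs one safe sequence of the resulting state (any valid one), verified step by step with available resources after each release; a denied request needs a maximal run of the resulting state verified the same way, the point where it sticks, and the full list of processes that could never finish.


DENY — the pretend-granted state is unsafe.
Key observation: after proc-I, proc-A the pool peaks at (1, 3, 3), and each blocked process is short somewhere: proc-G on R0; proc-D on R0; proc-C on R3; proc-E on R3, R1.
Pretend the grant happened; the run proc-I, proc-A goes as far as possible. Step-by-step check:
  pool = (0, 2, 2)
  proc-I: need (0, 1, 1) fits (0, 2, 2); releases (1, 0, 1), pool now (1, 2, 3)
  proc-A: need (1, 2, 1) fits (1, 2, 3); releases (0, 1, 0), pool now (1, 3, 3)
  proc-G cannot run: need (0, 3, 5) vs free (1, 3, 3) (insufficient R0)
  proc-D cannot run: need (0, 2, 4) vs free (1, 3, 3) (insufficient R0)
  proc-C cannot run: need (2, 3, 0) vs free (1, 3, 3) (insufficient R3)
  proc-E cannot run: need (3, 4, 1) vs free (1, 3, 3) (insufficient R3 and R1)
Post-grant, the permanently blocked set is proc-G, proc-D, proc-C and proc-E.


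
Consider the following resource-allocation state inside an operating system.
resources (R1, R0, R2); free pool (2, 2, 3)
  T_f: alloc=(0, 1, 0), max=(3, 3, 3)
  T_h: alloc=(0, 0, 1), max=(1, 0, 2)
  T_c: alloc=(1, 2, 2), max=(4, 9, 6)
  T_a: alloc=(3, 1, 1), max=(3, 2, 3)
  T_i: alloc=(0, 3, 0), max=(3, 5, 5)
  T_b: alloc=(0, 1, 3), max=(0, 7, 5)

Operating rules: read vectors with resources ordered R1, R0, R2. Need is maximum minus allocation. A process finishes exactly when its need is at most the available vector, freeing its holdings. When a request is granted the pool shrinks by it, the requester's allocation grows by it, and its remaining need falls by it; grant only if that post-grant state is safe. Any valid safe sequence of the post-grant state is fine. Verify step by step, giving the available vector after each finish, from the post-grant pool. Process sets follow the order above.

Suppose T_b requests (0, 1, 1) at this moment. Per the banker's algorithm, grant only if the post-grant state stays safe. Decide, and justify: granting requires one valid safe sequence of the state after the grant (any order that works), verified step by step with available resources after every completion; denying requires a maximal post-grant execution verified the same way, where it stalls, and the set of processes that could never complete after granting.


DENY. Granting would leave the state unsafe.
Key observation: after T_a, T_h, T_f the pool peaks at (5, 3, 4), and each blocked process is short somewhere: T_c on R0; T_i on R2; T_b on R0.
Pretend the grant happened; the run T_a, T_h, T_f goes as far as possible. Verifying each step:
  pool = (2, 1, 2)
  T_a: need (0, 1, 2) fits (2, 1, 2); releases (3, 1, 1), pool now (5, 2, 3)
  T_h: need (1, 0, 1) fits (5, 2, 3); releases (0, 0, 1), pool now (5, 2, 4)
  T_f: need (3, 2, 3) fits (5, 2, 4); releases (0, 1, 0), pool now (5, 3, 4)
  T_c still needs (3, 7, 4) but only (5, 3, 4) is free — short on R0
  T_i still needs (3, 2, 5) but only (5, 3, 4) is free — short on R2
  T_b still needs (0, 5, 1) but only (5, 3, 4) is free — short on R0
Post-grant, the permanently blocked set is T_c, T_i and T_b.


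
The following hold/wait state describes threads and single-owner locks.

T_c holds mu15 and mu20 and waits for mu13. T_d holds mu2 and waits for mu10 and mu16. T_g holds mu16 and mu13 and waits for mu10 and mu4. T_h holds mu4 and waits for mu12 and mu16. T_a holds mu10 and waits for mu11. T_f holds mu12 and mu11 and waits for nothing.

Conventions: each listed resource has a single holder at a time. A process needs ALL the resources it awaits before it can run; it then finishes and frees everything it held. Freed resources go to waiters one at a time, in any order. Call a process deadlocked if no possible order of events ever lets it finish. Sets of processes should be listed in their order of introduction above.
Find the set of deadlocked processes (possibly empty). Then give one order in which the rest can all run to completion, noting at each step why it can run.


Deadlocked set: T_c, T_d, T_g and T_h.
Key observation: the wait chain closes on itself along T_g -> T_h -> T_g; T_c and T_d wait into the deadlock from upstream.
The rest can finish in the order T_f, T_a.
Step-by-step check:
  run T_f (it waits on nothing); releases mu12 and mu11
  run T_a (all its waits — mu11 — are resolved); releases mu10


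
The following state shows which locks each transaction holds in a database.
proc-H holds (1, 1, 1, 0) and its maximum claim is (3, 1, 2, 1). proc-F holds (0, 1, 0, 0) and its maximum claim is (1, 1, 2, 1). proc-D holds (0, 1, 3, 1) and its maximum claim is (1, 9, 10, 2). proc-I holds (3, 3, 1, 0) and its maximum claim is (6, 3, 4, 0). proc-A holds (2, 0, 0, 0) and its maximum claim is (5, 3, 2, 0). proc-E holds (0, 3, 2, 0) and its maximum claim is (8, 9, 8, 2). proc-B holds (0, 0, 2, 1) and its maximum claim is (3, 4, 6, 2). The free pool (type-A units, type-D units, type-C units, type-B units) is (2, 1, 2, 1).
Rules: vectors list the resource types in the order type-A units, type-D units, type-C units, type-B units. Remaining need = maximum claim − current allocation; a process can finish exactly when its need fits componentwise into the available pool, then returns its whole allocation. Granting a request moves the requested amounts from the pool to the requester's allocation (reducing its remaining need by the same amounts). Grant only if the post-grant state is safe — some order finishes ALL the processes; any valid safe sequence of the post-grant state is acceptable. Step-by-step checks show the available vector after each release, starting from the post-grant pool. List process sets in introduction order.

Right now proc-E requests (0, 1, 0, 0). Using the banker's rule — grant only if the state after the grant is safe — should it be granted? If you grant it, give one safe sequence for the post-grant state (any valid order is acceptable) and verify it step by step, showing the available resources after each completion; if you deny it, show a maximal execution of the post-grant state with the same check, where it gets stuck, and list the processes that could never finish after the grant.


GRANT. The post-grant state is safe; one safe sequence: proc-H, proc-F, proc-I, proc-B, proc-A, proc-E, proc-D.
Key observation: (2, 0, 2, 1) free after granting still covers proc-H first, and each release covers the next.
Step-by-step check of the post-grant state:
  pool = (2, 0, 2, 1)
  proc-H needs (2, 0, 1, 1) <= (2, 0, 2, 1) -> finishes; pool += (1, 1, 1, 0) = (3, 1, 3, 1)
  proc-F needs (1, 0, 2, 1) <= (3, 1, 3, 1) -> finishes; pool += (0, 1, 0, 0) = (3, 2, 3, 1)
  proc-I needs (3, 0, 3, 0) <= (3, 2, 3, 1) -> finishes; pool += (3, 3, 1, 0) = (6, 5, 4, 1)
  proc-B needs (3, 4, 4, 1) <= (6, 5, 4, 1) -> finishes; pool += (0, 0, 2, 1) = (6, 5, 6, 2)
  proc-A needs (3, 3, 2, 0) <= (6, 5, 6, 2) -> finishes; pool += (2, 0, 0, 0) = (8, 5, 6, 2)
  proc-E needs (8, 5, 6, 2) <= (8, 5, 6, 2) -> finishes; pool += (0, 4, 2, 0) = (8, 9, 8, 2)
  proc-D needs (1, 8, 7, 1) <= (8, 9, 8, 2) -> finishes; pool += (0, 1, 3, 1) = (8, 10, 11, 3)


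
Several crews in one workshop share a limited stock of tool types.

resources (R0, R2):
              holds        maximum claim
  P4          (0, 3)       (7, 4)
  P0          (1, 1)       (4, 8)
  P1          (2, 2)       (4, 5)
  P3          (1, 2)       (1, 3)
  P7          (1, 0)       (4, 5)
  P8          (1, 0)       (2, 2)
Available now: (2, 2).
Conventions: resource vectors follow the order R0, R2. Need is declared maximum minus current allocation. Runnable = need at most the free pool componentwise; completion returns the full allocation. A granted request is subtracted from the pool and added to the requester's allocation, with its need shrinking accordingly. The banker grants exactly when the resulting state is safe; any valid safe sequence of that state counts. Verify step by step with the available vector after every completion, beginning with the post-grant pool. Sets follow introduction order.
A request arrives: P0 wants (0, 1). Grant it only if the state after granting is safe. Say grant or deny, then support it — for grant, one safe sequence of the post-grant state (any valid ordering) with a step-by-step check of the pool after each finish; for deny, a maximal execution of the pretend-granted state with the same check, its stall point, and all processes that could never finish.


GRANT. The post-grant state is safe; one safe sequence: P3, P8, P1, P7, P4, P0.
Key observation: even at the reduced pool (2, 1), P3 fits immediately, so safety survives the grant.
Check on the post-grant state, step by step:
  pool = (2, 1)
  P3: need (0, 1) fits (2, 1); releases (1, 2), pool now (3, 3)
  P8: need (1, 2) fits (3, 3); releases (1, 0), pool now (4, 3)
  P1: need (2, 3) fits (4, 3); releases (2, 2), pool now (6, 5)
  P7: need (3, 5) fits (6, 5); releases (1, 0), pool now (7, 5)
  P4: need (7, 1) fits (7, 5); releases (0, 3), pool now (7, 8)
  P0: need (3, 6) fits (7, 8); releases (1, 2), pool now (8, 10)
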